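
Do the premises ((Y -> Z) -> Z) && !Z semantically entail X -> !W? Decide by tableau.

No

Initial set: {T (((Y -> Z) -> Z) && !Z); F (X -> !W)}.
T (((Y -> Z) -> Z) && !Z): α-rule — add T ((Y -> Z) -> Z), T !Z.
F (X -> !W): α-rule — add T X, F !W.
T ((Y -> Z) -> Z): β-rule — branch into F (Y -> Z)  //  T Z.
  branch 1 (add F (Y -> Z)):
    F (Y -> Z): α-rule — add T Y, F Z.
    ○ open, literals {W=T, X=T, Y=T, Z=F}.
  branch 2 (add T Z):
    × closes — contains both Z and !Z.
1 branch closed, 1 open.
An open branch gives a countermodel: W=T, X=T, Y=T, Z=F (unmentioned atoms arbitrary); the premises hold there but the conclusion fails.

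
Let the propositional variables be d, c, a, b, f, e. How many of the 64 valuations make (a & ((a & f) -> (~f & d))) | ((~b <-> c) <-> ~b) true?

Initial set: {((a & ((a & f) -> (~f & d))) | ((~b <-> c) <-> ~b))}.
((a & ((a & f) -> (~f & d))) | ((~b <-> c) <-> ~b)): β-rule — branch into (a & ((a & f) -> (~f & d)))  //  ((~b <-> c) <-> ~b).
  branch 1 (add (a & ((a & f) -> (~f & d)))):
    (a & ((a & f) -> (~f & d))): α-rule — add a, ((a & f) -> (~f & d)).
    ((a & f) -> (~f & d)): β-rule — branch into ~(a & f)  //  (~f & d).
      branch 1.1 (add ~(a & f)):
        ~(a & f): β-rule — branch into ~a  //  ~f.
          branch 1.1.1 (add ~a):
            × closes — contains both a and ~a.
          branch 1.1.2 (add ~f):
            ○ open, literals {a=1, f=0}.
      branch 1.2 (add (~f & d)):
        (~f & d): α-rule — add ~f, d.
        ○ open, literals {a=1, d=1, f=0}.
  branch 2 (add ((~b <-> c) <-> ~b)):
    ((~b <-> c) <-> ~b): β-rule — branch into (~b <-> c), ~b  //  ~(~b <-> c), ~~b.
      branch 2.1 (add (~b <-> c), ~b):
        (~b <-> c): β-rule — branch into ~b, c  //  ~~b, ~c.
          branch 2.1.1 (add ~b, c):
            ○ open, literals {b=0, c=1}.
          branch 2.1.2 (add ~~b, ~c):
            × closes — contains both b and ~b.
      branch 2.2 (add ~(~b <-> c), ~~b):
        ~(~b <-> c): β-rule — branch into ~b, ~c  //  ~~b, c.
          branch 2.2.1 (add ~b, ~c):
            × closes — contains both b and ~b.
          branch 2.2.2 (add ~~b, c):
            ○ open, literals {b=1, c=1}.
3 branches closed, 4 open.
Each open branch fixes some atoms; the unmentioned ones are free. Counting distinct full assignments: branch {a=1, f=0} (d, c, b, e) contributes 16 new; branch {a=1, d=1, f=0} (c, b, e) contributes 0 new; branch {b=0, c=1} (d, a, f, e) contributes 12 new; branch {b=1, c=1} (d, a, f, e) contributes 12 new. Total: 40.

40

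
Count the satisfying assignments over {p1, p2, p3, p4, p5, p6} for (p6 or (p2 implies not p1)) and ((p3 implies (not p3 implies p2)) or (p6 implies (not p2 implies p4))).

56

Initial set: {T ((p6 or (p2 implies not p1)) and ((p3 implies (not p3 implies p2)) or (p6 implies (not p2 implies p4))))}.
T ((p6 or (p2 implies not p1)) and ((p3 implies (not p3 implies p2)) or (p6 implies (not p2 implies p4)))): α-rule — add T (p6 or (p2 implies not p1)), T ((p3 implies (not p3 implies p2)) or (p6 implies (not p2 implies p4))).
T (p6 or (p2 implies not p1)): β-rule — branch into T p6  //  T (p2 implies not p1).
  branch 1 (add T p6):
    T ((p3 implies (not p3 implies p2)) or (p6 implies (not p2 implies p4))): β-rule — branch into T (p3 implies (not p3 implies p2))  //  T (p6 implies (not p2 implies p4)).
      branch 1.1 (add T (p3 implies (not p3 implies p2))):
        T (p3 implies (not p3 implies p2)): β-rule — branch into F p3  //  T (not p3 implies p2).
          branch 1.1.1 (add F p3):
            ○ open, literals {p3=false, p6=true}.
          branch 1.1.2 (add T (not p3 implies p2)):
            T (not p3 implies p2): β-rule — branch into F not p3  //  T p2.
              branch 1.1.2.1 (add F not p3):
                ○ open, literals {p3=true, p6=true}.
              branch 1.1.2.2 (add T p2):
                ○ open, literals {p2=true, p6=true}.
      branch 1.2 (add T (p6 implies (not p2 implies p4))):
        T (p6 implies (not p2 implies p4)): β-rule — branch into F p6  //  T (not p2 implies p4).
          branch 1.2.1 (add F p6):
            × closes — contains both p6 and not p6.
          branch 1.2.2 (add T (not p2 implies p4)):
            T (not p2 implies p4): β-rule — branch into F not p2  //  T p4.
              branch 1.2.2.1 (add F not p2):
                ○ open, literals {p2=true, p6=true}.
              branch 1.2.2.2 (add T p4):
                ○ open, literals {p4=true, p6=true}.
  branch 2 (add T (p2 implies not p1)):
    T ((p3 implies (not p3 implies p2)) or (p6 implies (not p2 implies p4))): β-rule — branch into T (p3 implies (not p3 implies p2))  //  T (p6 implies (not p2 implies p4)).
      branch 2.1 (add T (p3 implies (not p3 implies p2))):
        T (p2 implies not p1): β-rule — branch into F p2  //  T not p1.
          branch 2.1.1 (add F p2):
            T (p3 implies (not p3 implies p2)): β-rule — branch into F p3  //  T (not p3 implies p2).
              branch 2.1.1.1 (add F p3):
                ○ open, literals {p2=false, p3=false}.
              branch 2.1.1.2 (add T (not p3 implies p2)):
                T (not p3 implies p2): β-rule — branch into F not p3  //  T p2.
                  branch 2.1.1.2.1 (add F not p3):
                    ○ open, literals {p2=false, p3=true}.
                  branch 2.1.1.2.2 (add T p2):
                    × closes — contains both p2 and not p2.
          branch 2.1.2 (add T not p1):
            T (p3 implies (not p3 implies p2)): β-rule — branch into F p3  //  T (not p3 implies p2).
              branch 2.1.2.1 (add F p3):
                ○ open, literals {p1=false, p3=false}.
              branch 2.1.2.2 (add T (not p3 implies p2)):
                T (not p3 implies p2): β-rule — branch into F not p3  //  T p2.
                  branch 2.1.2.2.1 (add F not p3):
                    ○ open, literals {p1=false, p3=true}.
                  branch 2.1.2.2.2 (add T p2):
                    ○ open, literals {p1=false, p2=true}.
      branch 2.2 (add T (p6 implies (not p2 implies p4))):
        T (p2 implies not p1): β-rule — branch into F p2  //  T not p1.
          branch 2.2.1 (add F p2):
            T (p6 implies (not p2 implies p4)): β-rule — branch into F p6  //  T (not p2 implies p4).
              branch 2.2.1.1 (add F p6):
                ○ open, literals {p2=false, p6=false}.
              branch 2.2.1.2 (add T (not p2 implies p4)):
                T (not p2 implies p4): β-rule — branch into F not p2  //  T p4.
                  branch 2.2.1.2.1 (add F not p2):
                    × closes — contains both p2 and not p2.
                  branch 2.2.1.2.2 (add T p4):
                    ○ open, literals {p2=false, p4=true}.
          branch 2.2.2 (add T not p1):
            T (p6 implies (not p2 implies p4)): β-rule — branch into F p6  //  T (not p2 implies p4).
              branch 2.2.2.1 (add F p6):
                ○ open, literals {p1=false, p6=false}.
              branch 2.2.2.2 (add T (not p2 implies p4)):
                T (not p2 implies p4): β-rule — branch into F not p2  //  T p4.
                  branch 2.2.2.2.1 (add F not p2):
                    ○ open, literals {p1=false, p2=true}.
                  branch 2.2.2.2.2 (add T p4):
                    ○ open, literals {p1=false, p4=true}.
3 branches closed, 15 open.
Each open branch fixes some atoms; the unmentioned ones are free. Counting distinct full assignments: branch {p3=false, p6=true} (p1, p2, p4, p5) contributes 16 new; branch {p3=true, p6=true} (p1, p2, p4, p5) contributes 16 new; branch {p2=true, p6=true} (p1, p3, p4, p5) contributes 0 new; branch {p2=true, p6=true} (p1, p3, p4, p5) contributes 0 new; branch {p4=true, p6=true} (p1, p2, p3, p5) contributes 0 new; branch {p2=false, p3=false} (p1, p4, p5, p6) contributes 8 new; branch {p2=false, p3=true} (p1, p4, p5, p6) contributes 8 new; branch {p1=false, p3=false} (p2, p4, p5, p6) contributes 4 new; branch {p1=false, p3=true} (p2, p4, p5, p6) contributes 4 new; branch {p1=false, p2=true} (p3, p4, p5, p6) contributes 0 new; branch {p2=false, p6=false} (p1, p3, p4, p5) contributes 0 new; branch {p2=false, p4=true} (p1, p3, p5, p6) contributes 0 new; branch {p1=false, p6=false} (p2, p3, p4, p5) contributes 0 new; branch {p1=false, p2=true} (p3, p4, p5, p6) contributes 0 new; branch {p1=false, p4=true} (p2, p3, p5, p6) contributes 0 new. Total: 56.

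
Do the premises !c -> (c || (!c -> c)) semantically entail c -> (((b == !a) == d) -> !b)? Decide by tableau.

Initial set: {(!c -> (c || (!c -> c))); !(c -> (((b == !a) == d) -> !b))}.
!(c -> (((b == !a) == d) -> !b)): α-rule — add c, !(((b == !a) == d) -> !b).
!(((b == !a) == d) -> !b): α-rule — add ((b == !a) == d), !!b.
(!c -> (c || (!c -> c))): β-rule — branch into !!c  //  (c || (!c -> c)).
  branch 1 (add !!c):
    ((b == !a) == d): β-rule — branch into (b == !a), d  //  !(b == !a), !d.
      branch 1.1 (add (b == !a), d):
        (b == !a): β-rule — branch into b, !a  //  !b, !!a.
          branch 1.1.1 (add b, !a):
            ○ open, literals {a=false, b=true, c=true, d=true}.
          branch 1.1.2 (add !b, !!a):
            × closes — contains both b and !b.
      branch 1.2 (add !(b == !a), !d):
        !(b == !a): β-rule — branch into b, !!a  //  !b, !a.
          branch 1.2.1 (add b, !!a):
            ○ open, literals {a=true, b=true, c=true, d=false}.
          branch 1.2.2 (add !b, !a):
            × closes — contains both b and !b.
  branch 2 (add (c || (!c -> c))):
    ((b == !a) == d): β-rule — branch into (b == !a), d  //  !(b == !a), !d.
      branch 2.1 (add (b == !a), d):
        (c || (!c -> c)): β-rule — branch into c  //  (!c -> c).
          branch 2.1.1 (add c):
            (b == !a): β-rule — branch into b, !a  //  !b, !!a.
              branch 2.1.1.1 (add b, !a):
                ○ open, literals {a=false, b=true, c=true, d=true}.
              branch 2.1.1.2 (add !b, !!a):
                × closes — contains both b and !b.
          branch 2.1.2 (add (!c -> c)):
            (b == !a): β-rule — branch into b, !a  //  !b, !!a.
              branch 2.1.2.1 (add b, !a):
                (!c -> c): β-rule — branch into !!c  //  c.
                  branch 2.1.2.1.1 (add !!c):
                    ○ open, literals {a=false, b=true, c=true, d=true}.
                  branch 2.1.2.1.2 (add c):
                    ○ open, literals {a=false, b=true, c=true, d=true}.
              branch 2.1.2.2 (add !b, !!a):
                × closes — contains both b and !b.
      branch 2.2 (add !(b == !a), !d):
        (c || (!c -> c)): β-rule — branch into c  //  (!c -> c).
          branch 2.2.1 (add c):
            !(b == !a): β-rule — branch into b, !!a  //  !b, !a.
              branch 2.2.1.1 (add b, !!a):
                ○ open, literals {a=true, b=true, c=true, d=false}.
              branch 2.2.1.2 (add !b, !a):
                × closes — contains both b and !b.
          branch 2.2.2 (add (!c -> c)):
            !(b == !a): β-rule — branch into b, !!a  //  !b, !a.
              branch 2.2.2.1 (add b, !!a):
                (!c -> c): β-rule — branch into !!c  //  c.
                  branch 2.2.2.1.1 (add !!c):
                    ○ open, literals {a=true, b=true, c=true, d=false}.
                  branch 2.2.2.1.2 (add c):
                    ○ open, literals {a=true, b=true, c=true, d=false}.
              branch 2.2.2.2 (add !b, !a):
                × closes — contains both b and !b.
6 branches closed, 8 open.
An open branch gives a countermodel: a=false, b=true, c=true, d=true (unmentioned atoms arbitrary); the premises hold there but the conclusion fails.

No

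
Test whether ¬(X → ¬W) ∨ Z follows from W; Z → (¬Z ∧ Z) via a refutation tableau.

No

Initial set: {W; (Z → (¬Z ∧ Z)); ¬(¬(X → ¬W) ∨ Z)}.
¬(¬(X → ¬W) ∨ Z): α-rule — add ¬¬(X → ¬W), ¬Z.
(Z → (¬Z ∧ Z)): β-rule — branch into ¬Z  //  (¬Z ∧ Z).
  branch 1 (add ¬Z):
    ¬¬(X → ¬W): β-rule — branch into ¬X  //  ¬W.
      branch 1.1 (add ¬X):
        ○ open, literals {W=true, X=false, Z=false}.
      branch 1.2 (add ¬W):
        × closes — contains both W and ¬W.
  branch 2 (add (¬Z ∧ Z)):
    (¬Z ∧ Z): α-rule — add ¬Z, Z.
    × closes — contains both Z and ¬Z.
2 branches closed, 1 open.
An open branch gives a countermodel: W=true, X=false, Z=false (unmentioned atoms arbitrary); the premises hold there but the conclusion fails.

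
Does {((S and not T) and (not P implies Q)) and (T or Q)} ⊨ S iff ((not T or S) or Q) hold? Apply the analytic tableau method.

Initial set: {(((S and not T) and (not P implies Q)) and (T or Q)); not (S iff ((not T or S) or Q))}.
(((S and not T) and (not P implies Q)) and (T or Q)): α-rule — add ((S and not T) and (not P implies Q)), (T or Q).
((S and not T) and (not P implies Q)): α-rule — add (S and not T), (not P implies Q).
(S and not T): α-rule — add S, not T.
not (S iff ((not T or S) or Q)): β-rule — branch into S, not ((not T or S) or Q)  //  not S, ((not T or S) or Q).
  branch 1 (add S, not ((not T or S) or Q)):
    not ((not T or S) or Q): α-rule — add not (not T or S), not Q.
    not (not T or S): α-rule — add not not T, not S.
    × closes — contains both T and not T.
  branch 2 (add not S, ((not T or S) or Q)):
    × closes — contains both S and not S.
All 2 branches close.
Every branch closed, so the premises entail the conclusion.

Yes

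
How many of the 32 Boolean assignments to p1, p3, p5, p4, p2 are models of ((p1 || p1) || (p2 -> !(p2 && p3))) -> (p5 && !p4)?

Initial set: {(((p1 || p1) || (p2 -> !(p2 && p3))) -> (p5 && !p4))}.
(((p1 || p1) || (p2 -> !(p2 && p3))) -> (p5 && !p4)): β-rule — branch into !((p1 || p1) || (p2 -> !(p2 && p3)))  //  (p5 && !p4).
  branch 1 (add !((p1 || p1) || (p2 -> !(p2 && p3)))):
    !((p1 || p1) || (p2 -> !(p2 && p3))): α-rule — add !(p1 || p1), !(p2 -> !(p2 && p3)).
    !(p1 || p1): α-rule — add !p1, !p1.
    !(p2 -> !(p2 && p3)): α-rule — add p2, !!(p2 && p3).
    !!(p2 && p3): α-rule — add p2, p3.
    ○ open, literals {p1=F, p2=T, p3=T}.
  branch 2 (add (p5 && !p4)):
    (p5 && !p4): α-rule — add p5, !p4.
    ○ open, literals {p4=F, p5=T}.
0 branches closed, 2 open.
Each open branch fixes some atoms; the unmentioned ones are free. Counting distinct full assignments: branch {p1=F, p2=T, p3=T} (p5, p4) contributes 4 new; branch {p4=F, p5=T} (p1, p3, p2) contributes 7 new. Total: 11.

11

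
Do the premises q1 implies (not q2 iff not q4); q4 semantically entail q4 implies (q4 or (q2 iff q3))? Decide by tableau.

Yes

Initial set: {(q1 implies (not q2 iff not q4)); q4; not (q4 implies (q4 or (q2 iff q3)))}.
not (q4 implies (q4 or (q2 iff q3))): α-rule — add q4, not (q4 or (q2 iff q3)).
not (q4 or (q2 iff q3)): α-rule — add not q4, not (q2 iff q3).
× closes — contains both q4 and not q4.
All 1 branch closes.
Every branch closed, so the premises entail the conclusion.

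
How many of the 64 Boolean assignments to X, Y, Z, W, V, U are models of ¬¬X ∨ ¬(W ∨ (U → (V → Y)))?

34

Initial set: {(¬¬X ∨ ¬(W ∨ (U → (V → Y))))}.
(¬¬X ∨ ¬(W ∨ (U → (V → Y)))): β-rule — branch into ¬¬X  //  ¬(W ∨ (U → (V → Y))).
  branch 1 (add ¬¬X):
    ¬¬X: drop double negation, giving X.
    ○ open, literals {X=true}.
  branch 2 (add ¬(W ∨ (U → (V → Y)))):
    ¬(W ∨ (U → (V → Y))): α-rule — add ¬W, ¬(U → (V → Y)).
    ¬(U → (V → Y)): α-rule — add U, ¬(V → Y).
    ¬(V → Y): α-rule — add V, ¬Y.
    ○ open, literals {U=true, V=true, W=false, Y=false}.
0 branches closed, 2 open.
Each open branch fixes some atoms; the unmentioned ones are free. Counting distinct full assignments: branch {X=true} (Y, Z, W, V, U) contributes 32 new; branch {U=true, V=true, W=false, Y=false} (X, Z) contributes 2 new. Total: 34.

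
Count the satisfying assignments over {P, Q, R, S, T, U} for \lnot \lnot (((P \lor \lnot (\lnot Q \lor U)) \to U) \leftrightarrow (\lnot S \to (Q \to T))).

Initial set: {\lnot \lnot (((P \lor \lnot (\lnot Q \lor U)) \to U) \leftrightarrow (\lnot S \to (Q \to T)))}.
\lnot \lnot (((P \lor \lnot (\lnot Q \lor U)) \to U) \leftrightarrow (\lnot S \to (Q \to T))): drop double negation, giving (((P \lor \lnot (\lnot Q \lor U)) \to U) \leftrightarrow (\lnot S \to (Q \to T))).
(((P \lor \lnot (\lnot Q \lor U)) \to U) \leftrightarrow (\lnot S \to (Q \to T))): β-rule — branch into ((P \lor \lnot (\lnot Q \lor U)) \to U), (\lnot S \to (Q \to T))  //  \lnot ((P \lor \lnot (\lnot Q \lor U)) \to U), \lnot (\lnot S \to (Q \to T)).
  branch 1 (add ((P \lor \lnot (\lnot Q \lor U)) \to U), (\lnot S \to (Q \to T))):
    ((P \lor \lnot (\lnot Q \lor U)) \to U): β-rule — branch into \lnot (P \lor \lnot (\lnot Q \lor U))  //  U.
      branch 1.1 (add \lnot (P \lor \lnot (\lnot Q \lor U))):
        \lnot (P \lor \lnot (\lnot Q \lor U)): α-rule — add \lnot P, \lnot \lnot (\lnot Q \lor U).
        (\lnot S \to (Q \to T)): β-rule — branch into \lnot \lnot S  //  (Q \to T).
          branch 1.1.1 (add \lnot \lnot S):
            \lnot \lnot (\lnot Q \lor U): β-rule — branch into \lnot Q  //  U.
              branch 1.1.1.1 (add \lnot Q):
                ○ open, literals {P=0, Q=0, S=1}.
              branch 1.1.1.2 (add U):
                ○ open, literals {P=0, S=1, U=1}.
          branch 1.1.2 (add (Q \to T)):
            \lnot \lnot (\lnot Q \lor U): β-rule — branch into \lnot Q  //  U.
              branch 1.1.2.1 (add \lnot Q):
                (Q \to T): β-rule — branch into \lnot Q  //  T.
                  branch 1.1.2.1.1 (add \lnot Q):
                    ○ open, literals {P=0, Q=0}.
                  branch 1.1.2.1.2 (add T):
                    ○ open, literals {P=0, Q=0, T=1}.
              branch 1.1.2.2 (add U):
                (Q \to T): β-rule — branch into \lnot Q  //  T.
                  branch 1.1.2.2.1 (add \lnot Q):
                    ○ open, literals {P=0, Q=0, U=1}.
                  branch 1.1.2.2.2 (add T):
                    ○ open, literals {P=0, T=1, U=1}.
      branch 1.2 (add U):
        (\lnot S \to (Q \to T)): β-rule — branch into \lnot \lnot S  //  (Q \to T).
          branch 1.2.1 (add \lnot \lnot S):
            ○ open, literals {S=1, U=1}.
          branch 1.2.2 (add (Q \to T)):
            (Q \to T): β-rule — branch into \lnot Q  //  T.
              branch 1.2.2.1 (add \lnot Q):
                ○ open, literals {Q=0, U=1}.
              branch 1.2.2.2 (add T):
                ○ open, literals {T=1, U=1}.
  branch 2 (add \lnot ((P \lor \lnot (\lnot Q \lor U)) \to U), \lnot (\lnot S \to (Q \to T))):
    \lnot ((P \lor \lnot (\lnot Q \lor U)) \to U): α-rule — add (P \lor \lnot (\lnot Q \lor U)), \lnot U.
    \lnot (\lnot S \to (Q \to T)): α-rule — add \lnot S, \lnot (Q \to T).
    \lnot (Q \to T): α-rule — add Q, \lnot T.
    (P \lor \lnot (\lnot Q \lor U)): β-rule — branch into P  //  \lnot (\lnot Q \lor U).
      branch 2.1 (add P):
        ○ open, literals {P=1, Q=1, S=0, T=0, U=0}.
      branch 2.2 (add \lnot (\lnot Q \lor U)):
        \lnot (\lnot Q \lor U): α-rule — add \lnot \lnot Q, \lnot U.
        ○ open, literals {Q=1, S=0, T=0, U=0}.
0 branches closed, 11 open.
Each open branch fixes some atoms; the unmentioned ones are free. Counting distinct full assignments: branch {P=0, Q=0, S=1} (R, T, U) contributes 8 new; branch {P=0, S=1, U=1} (Q, R, T) contributes 4 new; branch {P=0, Q=0} (R, S, T, U) contributes 8 new; branch {P=0, Q=0, T=1} (R, S, U) contributes 0 new; branch {P=0, Q=0, U=1} (R, S, T) contributes 0 new; branch {P=0, T=1, U=1} (Q, R, S) contributes 2 new; branch {S=1, U=1} (P, Q, R, T) contributes 8 new; branch {Q=0, U=1} (P, R, S, T) contributes 4 new; branch {T=1, U=1} (P, Q, R, S) contributes 2 new; branch {P=1, Q=1, S=0, T=0, U=0} (R) contributes 2 new; branch {Q=1, S=0, T=0, U=0} (P, R) contributes 2 new. Total: 40.

40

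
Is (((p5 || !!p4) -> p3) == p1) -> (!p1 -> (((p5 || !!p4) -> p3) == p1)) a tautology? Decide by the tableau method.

Valid

Assume the negation and expand:
Initial set: {!((((p5 || !!p4) -> p3) == p1) -> (!p1 -> (((p5 || !!p4) -> p3) == p1)))}.
!((((p5 || !!p4) -> p3) == p1) -> (!p1 -> (((p5 || !!p4) -> p3) == p1))): α-rule — add (((p5 || !!p4) -> p3) == p1), !(!p1 -> (((p5 || !!p4) -> p3) == p1)).
!(!p1 -> (((p5 || !!p4) -> p3) == p1)): α-rule — add !p1, !(((p5 || !!p4) -> p3) == p1).
(((p5 || !!p4) -> p3) == p1): β-rule — branch into ((p5 || !!p4) -> p3), p1  //  !((p5 || !!p4) -> p3), !p1.
  branch 1 (add ((p5 || !!p4) -> p3), p1):
    × closes — contains both p1 and !p1.
  branch 2 (add !((p5 || !!p4) -> p3), !p1):
    !((p5 || !!p4) -> p3): α-rule — add (p5 || !!p4), !p3.
    !(((p5 || !!p4) -> p3) == p1): β-rule — branch into ((p5 || !!p4) -> p3), !p1  //  !((p5 || !!p4) -> p3), p1.
      branch 2.1 (add ((p5 || !!p4) -> p3), !p1):
        (p5 || !!p4): β-rule — branch into p5  //  !!p4.
          branch 2.1.1 (add p5):
            ((p5 || !!p4) -> p3): β-rule — branch into !(p5 || !!p4)  //  p3.
              branch 2.1.1.1 (add !(p5 || !!p4)):
                !(p5 || !!p4): α-rule — add !p5, !!!p4.
                × closes — contains both p5 and !p5.
              branch 2.1.1.2 (add p3):
                × closes — contains both p3 and !p3.
          branch 2.1.2 (add !!p4):
            !!p4: drop double negation, giving p4.
            ((p5 || !!p4) -> p3): β-rule — branch into !(p5 || !!p4)  //  p3.
              branch 2.1.2.1 (add !(p5 || !!p4)):
                !(p5 || !!p4): α-rule — add !p5, !!!p4.
                !!!p4: drop double negation, giving !p4.
                × closes — contains both p4 and !p4.
              branch 2.1.2.2 (add p3):
                × closes — contains both p3 and !p3.
      branch 2.2 (add !((p5 || !!p4) -> p3), p1):
        × closes — contains both p1 and !p1.
All 6 branches close.
Every branch closed, so the negation is unsatisfiable and the formula is valid.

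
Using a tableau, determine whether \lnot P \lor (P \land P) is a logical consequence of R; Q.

Initial set: {R; Q; \lnot (\lnot P \lor (P \land P))}.
\lnot (\lnot P \lor (P \land P)): α-rule — add \lnot \lnot P, \lnot (P \land P).
\lnot (P \land P): β-rule — branch into \lnot P  //  \lnot P.
  branch 1 (add \lnot P):
    × closes — contains both P and \lnot P.
  branch 2 (add \lnot P):
    × closes — contains both P and \lnot P.
All 2 branches close.
Every branch closed, so the premises entail the conclusion.

Yes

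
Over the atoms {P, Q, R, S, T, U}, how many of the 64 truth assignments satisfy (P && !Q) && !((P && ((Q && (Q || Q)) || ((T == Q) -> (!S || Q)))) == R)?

Initial set: {((P && !Q) && !((P && ((Q && (Q || Q)) || ((T == Q) -> (!S || Q)))) == R))}.
((P && !Q) && !((P && ((Q && (Q || Q)) || ((T == Q) -> (!S || Q)))) == R)): α-rule — add (P && !Q), !((P && ((Q && (Q || Q)) || ((T == Q) -> (!S || Q)))) == R).
(P && !Q): α-rule — add P, !Q.
!((P && ((Q && (Q || Q)) || ((T == Q) -> (!S || Q)))) == R): β-rule — branch into (P && ((Q && (Q || Q)) || ((T == Q) -> (!S || Q)))), !R  //  !(P && ((Q && (Q || Q)) || ((T == Q) -> (!S || Q)))), R.
  branch 1 (add (P && ((Q && (Q || Q)) || ((T == Q) -> (!S || Q)))), !R):
    (P && ((Q && (Q || Q)) || ((T == Q) -> (!S || Q)))): α-rule — add P, ((Q && (Q || Q)) || ((T == Q) -> (!S || Q))).
    ((Q && (Q || Q)) || ((T == Q) -> (!S || Q))): β-rule — branch into (Q && (Q || Q))  //  ((T == Q) -> (!S || Q)).
      branch 1.1 (add (Q && (Q || Q))):
        (Q && (Q || Q)): α-rule — add Q, (Q || Q).
        × closes — contains both Q and !Q.
      branch 1.2 (add ((T == Q) -> (!S || Q))):
        ((T == Q) -> (!S || Q)): β-rule — branch into !(T == Q)  //  (!S || Q).
          branch 1.2.1 (add !(T == Q)):
            !(T == Q): β-rule — branch into T, !Q  //  !T, Q.
              branch 1.2.1.1 (add T, !Q):
                ○ open, literals {P=1, Q=0, R=0, T=1}.
              branch 1.2.1.2 (add !T, Q):
                × closes — contains both Q and !Q.
          branch 1.2.2 (add (!S || Q)):
            (!S || Q): β-rule — branch into !S  //  Q.
              branch 1.2.2.1 (add !S):
                ○ open, literals {P=1, Q=0, R=0, S=0}.
              branch 1.2.2.2 (add Q):
                × closes — contains both Q and !Q.
  branch 2 (add !(P && ((Q && (Q || Q)) || ((T == Q) -> (!S || Q)))), R):
    !(P && ((Q && (Q || Q)) || ((T == Q) -> (!S || Q)))): β-rule — branch into !P  //  !((Q && (Q || Q)) || ((T == Q) -> (!S || Q))).
      branch 2.1 (add !P):
        × closes — contains both P and !P.
      branch 2.2 (add !((Q && (Q || Q)) || ((T == Q) -> (!S || Q)))):
        !((Q && (Q || Q)) || ((T == Q) -> (!S || Q))): α-rule — add !(Q && (Q || Q)), !((T == Q) -> (!S || Q)).
        !((T == Q) -> (!S || Q)): α-rule — add (T == Q), !(!S || Q).
        !(!S || Q): α-rule — add !!S, !Q.
        !(Q && (Q || Q)): β-rule — branch into !Q  //  !(Q || Q).
          branch 2.2.1 (add !Q):
            (T == Q): β-rule — branch into T, Q  //  !T, !Q.
              branch 2.2.1.1 (add T, Q):
                × closes — contains both Q and !Q.
              branch 2.2.1.2 (add !T, !Q):
                ○ open, literals {P=1, Q=0, R=1, S=1, T=0}.
          branch 2.2.2 (add !(Q || Q)):
            !(Q || Q): α-rule — add !Q, !Q.
            (T == Q): β-rule — branch into T, Q  //  !T, !Q.
              branch 2.2.2.1 (add T, Q):
                × closes — contains both Q and !Q.
              branch 2.2.2.2 (add !T, !Q):
                ○ open, literals {P=1, Q=0, R=1, S=1, T=0}.
6 branches closed, 4 open.
Each open branch fixes some atoms; the unmentioned ones are free. Counting distinct full assignments: branch {P=1, Q=0, R=0, T=1} (S, U) contributes 4 new; branch {P=1, Q=0, R=0, S=0} (T, U) contributes 2 new; branch {P=1, Q=0, R=1, S=1, T=0} (U) contributes 2 new; branch {P=1, Q=0, R=1, S=1, T=0} (U) contributes 0 new. Total: 8.

8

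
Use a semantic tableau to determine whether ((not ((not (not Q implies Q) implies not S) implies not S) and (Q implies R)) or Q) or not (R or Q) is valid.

Assume the negation and expand:
Initial set: {not (((not ((not (not Q implies Q) implies not S) implies not S) and (Q implies R)) or Q) or not (R or Q))}.
not (((not ((not (not Q implies Q) implies not S) implies not S) and (Q implies R)) or Q) or not (R or Q)): α-rule — add not ((not ((not (not Q implies Q) implies not S) implies not S) and (Q implies R)) or Q), not not (R or Q).
not ((not ((not (not Q implies Q) implies not S) implies not S) and (Q implies R)) or Q): α-rule — add not (not ((not (not Q implies Q) implies not S) implies not S) and (Q implies R)), not Q.
not not (R or Q): β-rule — branch into R  //  Q.
  branch 1 (add R):
    not (not ((not (not Q implies Q) implies not S) implies not S) and (Q implies R)): β-rule — branch into not not ((not (not Q implies Q) implies not S) implies not S)  //  not (Q implies R).
      branch 1.1 (add not not ((not (not Q implies Q) implies not S) implies not S)):
        not not ((not (not Q implies Q) implies not S) implies not S): β-rule — branch into not (not (not Q implies Q) implies not S)  //  not S.
          branch 1.1.1 (add not (not (not Q implies Q) implies not S)):
            not (not (not Q implies Q) implies not S): α-rule — add not (not Q implies Q), not not S.
            not (not Q implies Q): α-rule — add not Q, not Q.
            ○ open, literals {Q=false, R=true, S=true}.
          branch 1.1.2 (add not S):
            ○ open, literals {Q=false, R=true, S=false}.
      branch 1.2 (add not (Q implies R)):
        not (Q implies R): α-rule — add Q, not R.
        × closes — contains both Q and not Q.
  branch 2 (add Q):
    × closes — contains both Q and not Q.
2 branches closed, 2 open.
An open branch gives a countermodel: Q=false, R=true, S=true (unmentioned atoms arbitrary); under it the original formula is false.

Not valid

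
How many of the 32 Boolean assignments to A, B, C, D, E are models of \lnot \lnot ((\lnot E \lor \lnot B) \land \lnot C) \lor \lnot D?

22

Initial set: {(\lnot \lnot ((\lnot E \lor \lnot B) \land \lnot C) \lor \lnot D)}.
(\lnot \lnot ((\lnot E \lor \lnot B) \land \lnot C) \lor \lnot D): β-rule — branch into \lnot \lnot ((\lnot E \lor \lnot B) \land \lnot C)  //  \lnot D.
  branch 1 (add \lnot \lnot ((\lnot E \lor \lnot B) \land \lnot C)):
    \lnot \lnot ((\lnot E \lor \lnot B) \land \lnot C): drop double negation, giving ((\lnot E \lor \lnot B) \land \lnot C).
    ((\lnot E \lor \lnot B) \land \lnot C): α-rule — add (\lnot E \lor \lnot B), \lnot C.
    (\lnot E \lor \lnot B): β-rule — branch into \lnot E  //  \lnot B.
      branch 1.1 (add \lnot E):
        ○ open, literals {C=0, E=0}.
      branch 1.2 (add \lnot B):
        ○ open, literals {B=0, C=0}.
  branch 2 (add \lnot D):
    ○ open, literals {D=0}.
0 branches closed, 3 open.
Each open branch fixes some atoms; the unmentioned ones are free. Counting distinct full assignments: branch {C=0, E=0} (A, B, D) contributes 8 new; branch {B=0, C=0} (A, D, E) contributes 4 new; branch {D=0} (A, B, C, E) contributes 10 new. Total: 22.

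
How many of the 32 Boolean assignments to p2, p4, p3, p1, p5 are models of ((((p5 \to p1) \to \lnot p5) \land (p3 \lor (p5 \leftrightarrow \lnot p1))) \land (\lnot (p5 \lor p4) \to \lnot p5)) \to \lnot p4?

22

Initial set: {(((((p5 \to p1) \to \lnot p5) \land (p3 \lor (p5 \leftrightarrow \lnot p1))) \land (\lnot (p5 \lor p4) \to \lnot p5)) \to \lnot p4)}.
(((((p5 \to p1) \to \lnot p5) \land (p3 \lor (p5 \leftrightarrow \lnot p1))) \land (\lnot (p5 \lor p4) \to \lnot p5)) \to \lnot p4): β-rule — branch into \lnot ((((p5 \to p1) \to \lnot p5) \land (p3 \lor (p5 \leftrightarrow \lnot p1))) \land (\lnot (p5 \lor p4) \to \lnot p5))  //  \lnot p4.
  branch 1 (add \lnot ((((p5 \to p1) \to \lnot p5) \land (p3 \lor (p5 \leftrightarrow \lnot p1))) \land (\lnot (p5 \lor p4) \to \lnot p5))):
    \lnot ((((p5 \to p1) \to \lnot p5) \land (p3 \lor (p5 \leftrightarrow \lnot p1))) \land (\lnot (p5 \lor p4) \to \lnot p5)): β-rule — branch into \lnot (((p5 \to p1) \to \lnot p5) \land (p3 \lor (p5 \leftrightarrow \lnot p1)))  //  \lnot (\lnot (p5 \lor p4) \to \lnot p5).
      branch 1.1 (add \lnot (((p5 \to p1) \to \lnot p5) \land (p3 \lor (p5 \leftrightarrow \lnot p1)))):
        \lnot (((p5 \to p1) \to \lnot p5) \land (p3 \lor (p5 \leftrightarrow \lnot p1))): β-rule — branch into \lnot ((p5 \to p1) \to \lnot p5)  //  \lnot (p3 \lor (p5 \leftrightarrow \lnot p1)).
          branch 1.1.1 (add \lnot ((p5 \to p1) \to \lnot p5)):
            \lnot ((p5 \to p1) \to \lnot p5): α-rule — add (p5 \to p1), \lnot \lnot p5.
            (p5 \to p1): β-rule — branch into \lnot p5  //  p1.
              branch 1.1.1.1 (add \lnot p5):
                × closes — contains both p5 and \lnot p5.
              branch 1.1.1.2 (add p1):
                ○ open, literals {p1=1, p5=1}.
          branch 1.1.2 (add \lnot (p3 \lor (p5 \leftrightarrow \lnot p1))):
            \lnot (p3 \lor (p5 \leftrightarrow \lnot p1)): α-rule — add \lnot p3, \lnot (p5 \leftrightarrow \lnot p1).
            \lnot (p5 \leftrightarrow \lnot p1): β-rule — branch into p5, \lnot \lnot p1  //  \lnot p5, \lnot p1.
              branch 1.1.2.1 (add p5, \lnot \lnot p1):
                ○ open, literals {p1=1, p3=0, p5=1}.
              branch 1.1.2.2 (add \lnot p5, \lnot p1):
                ○ open, literals {p1=0, p3=0, p5=0}.
      branch 1.2 (add \lnot (\lnot (p5 \lor p4) \to \lnot p5)):
        \lnot (\lnot (p5 \lor p4) \to \lnot p5): α-rule — add \lnot (p5 \lor p4), \lnot \lnot p5.
        \lnot (p5 \lor p4): α-rule — add \lnot p5, \lnot p4.
        × closes — contains both p5 and \lnot p5.
  branch 2 (add \lnot p4):
    ○ open, literals {p4=0}.
2 branches closed, 4 open.
Each open branch fixes some atoms; the unmentioned ones are free. Counting distinct full assignments: branch {p1=1, p5=1} (p2, p4, p3) contributes 8 new; branch {p1=1, p3=0, p5=1} (p2, p4) contributes 0 new; branch {p1=0, p3=0, p5=0} (p2, p4) contributes 4 new; branch {p4=0} (p2, p3, p1, p5) contributes 10 new. Total: 22.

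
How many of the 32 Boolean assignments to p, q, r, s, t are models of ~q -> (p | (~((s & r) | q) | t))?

31

Initial set: {(~q -> (p | (~((s & r) | q) | t)))}.
(~q -> (p | (~((s & r) | q) | t))): β-rule — branch into ~~q  //  (p | (~((s & r) | q) | t)).
  branch 1 (add ~~q):
    ○ open, literals {q=1}.
  branch 2 (add (p | (~((s & r) | q) | t))):
    (p | (~((s & r) | q) | t)): β-rule — branch into p  //  (~((s & r) | q) | t).
      branch 2.1 (add p):
        ○ open, literals {p=1}.
      branch 2.2 (add (~((s & r) | q) | t)):
        (~((s & r) | q) | t): β-rule — branch into ~((s & r) | q)  //  t.
          branch 2.2.1 (add ~((s & r) | q)):
            ~((s & r) | q): α-rule — add ~(s & r), ~q.
            ~(s & r): β-rule — branch into ~s  //  ~r.
              branch 2.2.1.1 (add ~s):
                ○ open, literals {q=0, s=0}.
              branch 2.2.1.2 (add ~r):
                ○ open, literals {q=0, r=0}.
          branch 2.2.2 (add t):
            ○ open, literals {t=1}.
0 branches closed, 5 open.
Each open branch fixes some atoms; the unmentioned ones are free. Counting distinct full assignments: branch {q=1} (p, r, s, t) contributes 16 new; branch {p=1} (q, r, s, t) contributes 8 new; branch {q=0, s=0} (p, r, t) contributes 4 new; branch {q=0, r=0} (p, s, t) contributes 2 new; branch {t=1} (p, q, r, s) contributes 1 new. Total: 31.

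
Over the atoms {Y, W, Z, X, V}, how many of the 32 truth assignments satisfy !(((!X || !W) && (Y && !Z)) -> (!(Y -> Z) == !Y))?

Initial set: {!(((!X || !W) && (Y && !Z)) -> (!(Y -> Z) == !Y))}.
!(((!X || !W) && (Y && !Z)) -> (!(Y -> Z) == !Y)): α-rule — add ((!X || !W) && (Y && !Z)), !(!(Y -> Z) == !Y).
((!X || !W) && (Y && !Z)): α-rule — add (!X || !W), (Y && !Z).
(Y && !Z): α-rule — add Y, !Z.
!(!(Y -> Z) == !Y): β-rule — branch into !(Y -> Z), !!Y  //  !!(Y -> Z), !Y.
  branch 1 (add !(Y -> Z), !!Y):
    !(Y -> Z): α-rule — add Y, !Z.
    (!X || !W): β-rule — branch into !X  //  !W.
      branch 1.1 (add !X):
        ○ open, literals {X=false, Y=true, Z=false}.
      branch 1.2 (add !W):
        ○ open, literals {W=false, Y=true, Z=false}.
  branch 2 (add !!(Y -> Z), !Y):
    × closes — contains both Y and !Y.
1 branch closed, 2 open.
Each open branch fixes some atoms; the unmentioned ones are free. Counting distinct full assignments: branch {X=false, Y=true, Z=false} (W, V) contributes 4 new; branch {W=false, Y=true, Z=false} (X, V) contributes 2 new. Total: 6.

6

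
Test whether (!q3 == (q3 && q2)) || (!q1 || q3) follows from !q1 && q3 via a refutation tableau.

Initial set: {(!q1 && q3); !((!q3 == (q3 && q2)) || (!q1 || q3))}.
(!q1 && q3): α-rule — add !q1, q3.
!((!q3 == (q3 && q2)) || (!q1 || q3)): α-rule — add !(!q3 == (q3 && q2)), !(!q1 || q3).
!(!q1 || q3): α-rule — add !!q1, !q3.
× closes — contains both q1 and !q1.
All 1 branch closes.
Every branch closed, so the premises entail the conclusion.

Yes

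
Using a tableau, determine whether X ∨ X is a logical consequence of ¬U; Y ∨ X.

Initial set: {¬U; (Y ∨ X); ¬(X ∨ X)}.
¬(X ∨ X): α-rule — add ¬X, ¬X.
(Y ∨ X): β-rule — branch into Y  //  X.
  branch 1 (add Y):
    ○ open, literals {U=F, X=F, Y=T}.
  branch 2 (add X):
    × closes — contains both X and ¬X.
1 branch closed, 1 open.
An open branch gives a countermodel: U=F, X=F, Y=T (unmentioned atoms arbitrary); the premises hold there but the conclusion fails.

No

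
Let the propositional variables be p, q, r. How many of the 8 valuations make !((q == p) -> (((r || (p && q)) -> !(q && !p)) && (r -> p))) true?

Initial set: {!((q == p) -> (((r || (p && q)) -> !(q && !p)) && (r -> p)))}.
!((q == p) -> (((r || (p && q)) -> !(q && !p)) && (r -> p))): α-rule — add (q == p), !(((r || (p && q)) -> !(q && !p)) && (r -> p)).
(q == p): β-rule — branch into q, p  //  !q, !p.
  branch 1 (add q, p):
    !(((r || (p && q)) -> !(q && !p)) && (r -> p)): β-rule — branch into !((r || (p && q)) -> !(q && !p))  //  !(r -> p).
      branch 1.1 (add !((r || (p && q)) -> !(q && !p))):
        !((r || (p && q)) -> !(q && !p)): α-rule — add (r || (p && q)), !!(q && !p).
        !!(q && !p): α-rule — add q, !p.
        × closes — contains both p and !p.
      branch 1.2 (add !(r -> p)):
        !(r -> p): α-rule — add r, !p.
        × closes — contains both p and !p.
  branch 2 (add !q, !p):
    !(((r || (p && q)) -> !(q && !p)) && (r -> p)): β-rule — branch into !((r || (p && q)) -> !(q && !p))  //  !(r -> p).
      branch 2.1 (add !((r || (p && q)) -> !(q && !p))):
        !((r || (p && q)) -> !(q && !p)): α-rule — add (r || (p && q)), !!(q && !p).
        !!(q && !p): α-rule — add q, !p.
        × closes — contains both q and !q.
      branch 2.2 (add !(r -> p)):
        !(r -> p): α-rule — add r, !p.
        ○ open, literals {p=false, q=false, r=true}.
3 branches closed, 1 open.
Each open branch fixes some atoms; the unmentioned ones are free. Counting distinct full assignments: branch {p=false, q=false, r=true} (none free) contributes 1 new. Total: 1.

1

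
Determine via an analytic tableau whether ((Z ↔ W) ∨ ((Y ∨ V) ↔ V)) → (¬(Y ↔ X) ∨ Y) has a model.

Initial set: {(((Z ↔ W) ∨ ((Y ∨ V) ↔ V)) → (¬(Y ↔ X) ∨ Y))}.
(((Z ↔ W) ∨ ((Y ∨ V) ↔ V)) → (¬(Y ↔ X) ∨ Y)): β-rule — branch into ¬((Z ↔ W) ∨ ((Y ∨ V) ↔ V))  //  (¬(Y ↔ X) ∨ Y).
  branch 1 (add ¬((Z ↔ W) ∨ ((Y ∨ V) ↔ V))):
    ¬((Z ↔ W) ∨ ((Y ∨ V) ↔ V)): α-rule — add ¬(Z ↔ W), ¬((Y ∨ V) ↔ V).
    ¬(Z ↔ W): β-rule — branch into Z, ¬W  //  ¬Z, W.
      branch 1.1 (add Z, ¬W):
        ¬((Y ∨ V) ↔ V): β-rule — branch into (Y ∨ V), ¬V  //  ¬(Y ∨ V), V.
          branch 1.1.1 (add (Y ∨ V), ¬V):
            (Y ∨ V): β-rule — branch into Y  //  V.
              branch 1.1.1.1 (add Y):
                ○ open, literals {V=F, W=F, Y=T, Z=T}.
              branch 1.1.1.2 (add V):
                × closes — contains both V and ¬V.
          branch 1.1.2 (add ¬(Y ∨ V), V):
            ¬(Y ∨ V): α-rule — add ¬Y, ¬V.
            × closes — contains both V and ¬V.
      branch 1.2 (add ¬Z, W):
        ¬((Y ∨ V) ↔ V): β-rule — branch into (Y ∨ V), ¬V  //  ¬(Y ∨ V), V.
          branch 1.2.1 (add (Y ∨ V), ¬V):
            (Y ∨ V): β-rule — branch into Y  //  V.
              branch 1.2.1.1 (add Y):
                ○ open, literals {V=F, W=T, Y=T, Z=F}.
              branch 1.2.1.2 (add V):
                × closes — contains both V and ¬V.
          branch 1.2.2 (add ¬(Y ∨ V), V):
            ¬(Y ∨ V): α-rule — add ¬Y, ¬V.
            × closes — contains both V and ¬V.
  branch 2 (add (¬(Y ↔ X) ∨ Y)):
    (¬(Y ↔ X) ∨ Y): β-rule — branch into ¬(Y ↔ X)  //  Y.
      branch 2.1 (add ¬(Y ↔ X)):
        ¬(Y ↔ X): β-rule — branch into Y, ¬X  //  ¬Y, X.
          branch 2.1.1 (add Y, ¬X):
            ○ open, literals {X=F, Y=T}.
          branch 2.1.2 (add ¬Y, X):
            ○ open, literals {X=T, Y=F}.
      branch 2.2 (add Y):
        ○ open, literals {Y=T}.
4 branches closed, 5 open.
An open branch gives a satisfying assignment: V=F, W=F, Y=T, Z=T.

Satisfiable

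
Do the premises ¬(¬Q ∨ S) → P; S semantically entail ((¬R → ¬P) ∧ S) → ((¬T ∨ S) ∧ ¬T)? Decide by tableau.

No

Initial set: {(¬(¬Q ∨ S) → P); S; ¬(((¬R → ¬P) ∧ S) → ((¬T ∨ S) ∧ ¬T))}.
¬(((¬R → ¬P) ∧ S) → ((¬T ∨ S) ∧ ¬T)): α-rule — add ((¬R → ¬P) ∧ S), ¬((¬T ∨ S) ∧ ¬T).
((¬R → ¬P) ∧ S): α-rule — add (¬R → ¬P), S.
(¬(¬Q ∨ S) → P): β-rule — branch into ¬¬(¬Q ∨ S)  //  P.
  branch 1 (add ¬¬(¬Q ∨ S)):
    ¬((¬T ∨ S) ∧ ¬T): β-rule — branch into ¬(¬T ∨ S)  //  ¬¬T.
      branch 1.1 (add ¬(¬T ∨ S)):
        ¬(¬T ∨ S): α-rule — add ¬¬T, ¬S.
        × closes — contains both S and ¬S.
      branch 1.2 (add ¬¬T):
        (¬R → ¬P): β-rule — branch into ¬¬R  //  ¬P.
          branch 1.2.1 (add ¬¬R):
            ¬¬(¬Q ∨ S): β-rule — branch into ¬Q  //  S.
              branch 1.2.1.1 (add ¬Q):
                ○ open, literals {Q=0, R=1, S=1, T=1}.
              branch 1.2.1.2 (add S):
                ○ open, literals {R=1, S=1, T=1}.
          branch 1.2.2 (add ¬P):
            ¬¬(¬Q ∨ S): β-rule — branch into ¬Q  //  S.
              branch 1.2.2.1 (add ¬Q):
                ○ open, literals {P=0, Q=0, S=1, T=1}.
              branch 1.2.2.2 (add S):
                ○ open, literals {P=0, S=1, T=1}.
  branch 2 (add P):
    ¬((¬T ∨ S) ∧ ¬T): β-rule — branch into ¬(¬T ∨ S)  //  ¬¬T.
      branch 2.1 (add ¬(¬T ∨ S)):
        ¬(¬T ∨ S): α-rule — add ¬¬T, ¬S.
        × closes — contains both S and ¬S.
      branch 2.2 (add ¬¬T):
        (¬R → ¬P): β-rule — branch into ¬¬R  //  ¬P.
          branch 2.2.1 (add ¬¬R):
            ○ open, literals {P=1, R=1, S=1, T=1}.
          branch 2.2.2 (add ¬P):
            × closes — contains both P and ¬P.
3 branches closed, 5 open.
An open branch gives a countermodel: Q=0, R=1, S=1, T=1 (unmentioned atoms arbitrary); the premises hold there but the conclusion fails.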